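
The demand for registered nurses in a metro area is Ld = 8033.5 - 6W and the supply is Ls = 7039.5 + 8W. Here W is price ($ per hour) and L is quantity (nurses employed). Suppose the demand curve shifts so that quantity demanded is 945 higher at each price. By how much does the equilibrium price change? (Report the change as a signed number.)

ΔW = 67.5

The market clears where 8033.5 - 6W = 7039.5 + 8W. Rearranging, 14W = 994, hence W* = 71.
From the demand curve, L* = 8033.5 - 6(71) = 7607.5.
After the shift, demand is Ld = 8978.5 - 6W.
The new intersection has 1939 = 14W, i.e. W = 138.5, L = 8147.5.
ΔW = 138.5 - 71 = 67.5.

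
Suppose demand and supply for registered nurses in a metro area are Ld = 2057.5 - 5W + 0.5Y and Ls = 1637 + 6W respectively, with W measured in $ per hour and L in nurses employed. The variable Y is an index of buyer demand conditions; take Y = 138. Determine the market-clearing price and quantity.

W* = 44.5, L* = 1904

With Y = 138, demand is Ld = 2126.5 - 5W.
The market clears where 2126.5 - 5W = 1637 + 6W. Rearranging, 11W = 489.5, hence W* = 44.5.
Plugging W* into demand: L* = 2126.5 - 5(44.5) = 1904.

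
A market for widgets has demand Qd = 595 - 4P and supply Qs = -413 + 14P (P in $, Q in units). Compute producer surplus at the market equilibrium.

Set Qd = Qs: 595 - 4P = -413 + 14P, so 1008 = 18P and P* = 56.
From the demand curve, Q* = 595 - 4(56) = 371.
Supply choke price (Qs = 0): P = 29.5. Producer surplus = ½ × (56 - 29.5) × 371 = 4915.75.

Producer surplus = 4915.75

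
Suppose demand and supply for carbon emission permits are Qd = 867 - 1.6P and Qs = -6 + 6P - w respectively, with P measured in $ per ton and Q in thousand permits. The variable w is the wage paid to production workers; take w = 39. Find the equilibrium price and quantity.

P* = 120, Q* = 675

With w = 39, supply is Qs = -45 + 6P.
At equilibrium Qd = Qs, so 867 - 1.6P = -45 + 6P; collecting terms, 912 = 7.6P and P* = 120.
Then Q* = 867 - 1.6(120) = 675.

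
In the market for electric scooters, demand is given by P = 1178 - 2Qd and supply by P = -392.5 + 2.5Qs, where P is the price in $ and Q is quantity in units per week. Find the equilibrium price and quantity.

Solving each curve for Q: Qd = 589 - 0.5P and Qs = 157 + 0.4P.
Equating demand and supply, 589 - 0.5P = 157 + 0.4P gives 0.9P = 432, so P* = 480.
Substitute back: Q* = 589 - 0.5(480) = 349.

P* = 480, Q* = 349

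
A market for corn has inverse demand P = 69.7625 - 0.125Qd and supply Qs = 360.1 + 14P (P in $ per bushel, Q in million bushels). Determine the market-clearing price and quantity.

P* = 9, Q* = 486.1

Solving each curve for Q: Qd = 558.1 - 8P.
Set Qd = Qs: 558.1 - 8P = 360.1 + 14P, so 198 = 22P and P* = 9.
Then Q* = 558.1 - 8(9) = 486.1.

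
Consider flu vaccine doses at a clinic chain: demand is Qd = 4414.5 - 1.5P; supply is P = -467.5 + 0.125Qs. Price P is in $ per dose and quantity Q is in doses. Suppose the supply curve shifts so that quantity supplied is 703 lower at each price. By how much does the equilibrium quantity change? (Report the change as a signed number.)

Rewriting in direct form: Qs = 3740 + 8P.
At equilibrium Qd = Qs, so 4414.5 - 1.5P = 3740 + 8P; collecting terms, 674.5 = 9.5P and P* = 71.
Plugging P* into demand: Q* = 4414.5 - 1.5(71) = 4308.
After the shift, supply is Qs = 3037 + 8P.
Re-solving, 9.5P = 1377.5 gives P = 145 and Q = 4197.
ΔQ = 4197 - 4308 = -111.

ΔQ = -111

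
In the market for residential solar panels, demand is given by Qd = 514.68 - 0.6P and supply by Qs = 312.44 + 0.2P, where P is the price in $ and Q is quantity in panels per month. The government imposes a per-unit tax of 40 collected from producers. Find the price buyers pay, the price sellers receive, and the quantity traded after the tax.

P_b = 262.8, P_s = 222.8, Q = 357

With a tax of 40 on producers, they supply based on the net price P_s = P_b - 40, so Qs = 304.44 + 0.2P_b.
Set Qd = Qs: 514.68 - 0.6P_b = 304.44 + 0.2P_b, so 210.24 = 0.8P_b and P_b = 262.8.
So P_s = 222.8 and the quantity traded is Q = 514.68 - 0.6(262.8) = 357.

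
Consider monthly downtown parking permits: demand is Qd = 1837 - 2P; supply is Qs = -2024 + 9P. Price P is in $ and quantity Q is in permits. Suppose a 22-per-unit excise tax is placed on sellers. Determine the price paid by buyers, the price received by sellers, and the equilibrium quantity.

P_b = 369, P_s = 347, Q = 1099

The tax drives a wedge P_b - P_s = 22. Substituting P_s = P_b - 22 into supply: Qs = -2222 + 9P_b.
Equate demand and the shifted supply: 1837 - 2P_b = -2222 + 9P_b, giving 11P_b = 4059, so P_b = 369.
Then P_s = 369 - 22 = 347 and Q = 1837 - 2(369) = 1099.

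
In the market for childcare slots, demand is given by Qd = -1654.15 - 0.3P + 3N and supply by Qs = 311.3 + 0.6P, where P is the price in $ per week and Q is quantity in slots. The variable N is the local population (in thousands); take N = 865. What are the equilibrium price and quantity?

With N = 865, demand is Qd = 940.85 - 0.3P.
Set Qd = Qs: 940.85 - 0.3P = 311.3 + 0.6P, so 629.55 = 0.9P and P* = 699.5.
Substitute back: Q* = 940.85 - 0.3(699.5) = 731.

P* = 699.5, Q* = 731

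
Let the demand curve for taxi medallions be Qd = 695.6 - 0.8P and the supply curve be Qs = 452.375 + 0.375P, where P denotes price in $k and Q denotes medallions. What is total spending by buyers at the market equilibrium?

Total spending by buyers = 109710

Set Qd = Qs: 695.6 - 0.8P = 452.375 + 0.375P, so 243.225 = 1.175P and P* = 207.
From the demand curve, Q* = 695.6 - 0.8(207) = 530.
Total spending by buyers = P* × Q* = 207 × 530 = 109710.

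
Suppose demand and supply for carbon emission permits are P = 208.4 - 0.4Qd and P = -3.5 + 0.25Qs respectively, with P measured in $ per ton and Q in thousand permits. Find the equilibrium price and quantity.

Solving each curve for Q: Qd = 521 - 2.5P and Qs = 14 + 4P.
Equating demand and supply, 521 - 2.5P = 14 + 4P gives 6.5P = 507, so P* = 78.
Then Q* = 521 - 2.5(78) = 326.

P* = 78, Q* = 326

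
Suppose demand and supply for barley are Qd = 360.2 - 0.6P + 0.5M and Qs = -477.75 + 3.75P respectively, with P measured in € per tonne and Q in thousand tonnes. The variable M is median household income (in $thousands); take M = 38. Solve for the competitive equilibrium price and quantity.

With M = 38, demand is Qd = 379.2 - 0.6P.
Equating demand and supply, 379.2 - 0.6P = -477.75 + 3.75P gives 4.35P = 856.95, so P* = 197.
Then Q* = 379.2 - 0.6(197) = 261.

P* = 197, Q* = 261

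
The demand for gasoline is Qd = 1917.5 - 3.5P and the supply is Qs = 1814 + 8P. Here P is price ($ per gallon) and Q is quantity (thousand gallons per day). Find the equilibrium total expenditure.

Total expenditure = 16974

Equating demand and supply, 1917.5 - 3.5P = 1814 + 8P gives 11.5P = 103.5, so P* = 9.
Plugging P* into demand: Q* = 1917.5 - 3.5(9) = 1886.
Total expenditure = P* × Q* = 9 × 1886 = 16974.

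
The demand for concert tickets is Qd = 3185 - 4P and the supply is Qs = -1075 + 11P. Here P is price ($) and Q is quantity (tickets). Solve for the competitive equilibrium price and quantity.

P* = 284, Q* = 2049

Equating demand and supply, 3185 - 4P = -1075 + 11P gives 15P = 4260, so P* = 284.
From the demand curve, Q* = 3185 - 4(284) = 2049.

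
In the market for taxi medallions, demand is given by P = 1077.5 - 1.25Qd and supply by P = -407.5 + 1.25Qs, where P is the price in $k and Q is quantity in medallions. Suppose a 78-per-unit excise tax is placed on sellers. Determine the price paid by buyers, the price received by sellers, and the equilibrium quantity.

P_b = 374, P_s = 296, Q = 562.8

Solving each curve for Q: Qd = 862 - 0.8P and Qs = 326 + 0.8P.
With a tax of 78 on sellers, they supply based on the net price P_s = P_b - 78, so Qs = 263.6 + 0.8P_b.
Set Qd = Qs: 862 - 0.8P_b = 263.6 + 0.8P_b, so 598.4 = 1.6P_b and P_b = 374.
So P_s = 296 and the quantity traded is Q = 862 - 0.8(374) = 562.8.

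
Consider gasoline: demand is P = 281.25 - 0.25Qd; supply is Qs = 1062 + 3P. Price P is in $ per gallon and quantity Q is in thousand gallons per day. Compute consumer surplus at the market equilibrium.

Solving each curve for Q: Qd = 1125 - 4P.
Equating demand and supply, 1125 - 4P = 1062 + 3P gives 7P = 63, so P* = 9.
Substitute back: Q* = 1125 - 4(9) = 1089.
Demand choke price (Qd = 0): P = 1125/4 = 281.25. Consumer surplus = ½ × (281.25 - 9) × 1089 = 148240.125.

Consumer surplus = 148240.125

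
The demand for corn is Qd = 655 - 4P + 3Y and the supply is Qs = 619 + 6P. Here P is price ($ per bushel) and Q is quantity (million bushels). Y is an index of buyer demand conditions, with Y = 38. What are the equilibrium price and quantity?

With Y = 38, demand is Qd = 769 - 4P.
The market clears where 769 - 4P = 619 + 6P. Rearranging, 10P = 150, hence P* = 15.
Substitute back: Q* = 769 - 4(15) = 709.

P* = 15, Q* = 709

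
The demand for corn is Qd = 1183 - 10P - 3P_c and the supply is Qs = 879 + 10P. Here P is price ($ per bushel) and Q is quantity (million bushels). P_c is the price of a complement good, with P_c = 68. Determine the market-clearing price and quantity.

With P_c = 68, demand is Qd = 979 - 10P.
Equating demand and supply, 979 - 10P = 879 + 10P gives 20P = 100, so P* = 5.
Then Q* = 979 - 10(5) = 929.

P* = 5, Q* = 929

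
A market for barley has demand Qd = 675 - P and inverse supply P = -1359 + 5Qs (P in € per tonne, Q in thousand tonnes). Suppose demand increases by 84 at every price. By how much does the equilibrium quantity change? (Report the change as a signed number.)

ΔQ = 14

Rewriting in direct form: Qs = 271.8 + 0.2P.
Set Qd = Qs: 675 - P = 271.8 + 0.2P, so 403.2 = 1.2P and P* = 336.
Plugging P* into demand: Q* = 675 - 336 = 339.
After the shift, demand is Qd = 759 - P.
New equilibrium: 487.2 = 1.2P, so P = 406 and Q = 353.
ΔQ = 353 - 339 = 14.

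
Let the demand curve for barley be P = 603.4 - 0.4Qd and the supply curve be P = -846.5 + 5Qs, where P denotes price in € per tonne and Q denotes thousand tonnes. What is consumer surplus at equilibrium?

Rewriting in direct form: Qd = 1508.5 - 2.5P and Qs = 169.3 + 0.2P.
At equilibrium Qd = Qs, so 1508.5 - 2.5P = 169.3 + 0.2P; collecting terms, 1339.2 = 2.7P and P* = 496.
From the demand curve, Q* = 1508.5 - 2.5(496) = 268.5.
Demand choke price (Qd = 0): P = 1508.5/2.5 = 603.4. Consumer surplus = ½ × (603.4 - 496) × 268.5 = 14418.45.

Consumer surplus = 14418.45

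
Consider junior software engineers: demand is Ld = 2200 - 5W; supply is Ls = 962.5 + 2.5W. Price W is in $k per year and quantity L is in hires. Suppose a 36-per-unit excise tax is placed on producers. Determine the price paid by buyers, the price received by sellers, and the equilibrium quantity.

W_b = 177, W_s = 141, L = 1315

With a tax of 36 on producers, they supply based on the net price W_s = W_b - 36, so Ls = 872.5 + 2.5W_b.
Equate demand and the shifted supply: 2200 - 5W_b = 872.5 + 2.5W_b, giving 7.5W_b = 1327.5, so W_b = 177.
So W_s = 141 and the quantity traded is L = 2200 - 5(177) = 1315.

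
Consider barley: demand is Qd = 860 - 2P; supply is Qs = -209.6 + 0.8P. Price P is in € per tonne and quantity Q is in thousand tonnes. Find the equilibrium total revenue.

Set Qd = Qs: 860 - 2P = -209.6 + 0.8P, so 1069.6 = 2.8P and P* = 382.
Plugging P* into demand: Q* = 860 - 2(382) = 96.
Total revenue = P* × Q* = 382 × 96 = 36672.

Total revenue = 36672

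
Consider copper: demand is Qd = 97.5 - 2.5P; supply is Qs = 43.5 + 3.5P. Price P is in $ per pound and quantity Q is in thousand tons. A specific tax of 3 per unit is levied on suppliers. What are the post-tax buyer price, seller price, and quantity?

P_b = 10.75, P_s = 7.75, Q = 70.625

Suppliers keep P_s = P_b - 3 per unit, so supply in terms of the buyer price is Qs = 33 + 3.5P_b.
Equate demand and the shifted supply: 97.5 - 2.5P_b = 33 + 3.5P_b, giving 6P_b = 64.5, so P_b = 10.75.
Then P_s = 10.75 - 3 = 7.75 and Q = 97.5 - 2.5(10.75) = 70.625.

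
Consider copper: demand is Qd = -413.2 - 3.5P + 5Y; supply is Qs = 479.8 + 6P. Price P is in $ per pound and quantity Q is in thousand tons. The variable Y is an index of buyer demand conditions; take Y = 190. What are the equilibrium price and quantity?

P* = 6, Q* = 515.8

With Y = 190, demand is Qd = 536.8 - 3.5P.
Set Qd = Qs: 536.8 - 3.5P = 479.8 + 6P, so 57 = 9.5P and P* = 6.
Plugging P* into demand: Q* = 536.8 - 3.5(6) = 515.8.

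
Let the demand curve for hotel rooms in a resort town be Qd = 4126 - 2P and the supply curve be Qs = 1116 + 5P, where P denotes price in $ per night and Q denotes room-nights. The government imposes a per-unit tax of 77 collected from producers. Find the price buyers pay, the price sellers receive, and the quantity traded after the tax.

P_b = 485, P_s = 408, Q = 3156

The tax drives a wedge P_b - P_s = 77. Substituting P_s = P_b - 77 into supply: Qs = 731 + 5P_b.
Set Qd = Qs: 4126 - 2P_b = 731 + 5P_b, so 3395 = 7P_b and P_b = 485.
Then P_s = 485 - 77 = 408 and Q = 4126 - 2(485) = 3156.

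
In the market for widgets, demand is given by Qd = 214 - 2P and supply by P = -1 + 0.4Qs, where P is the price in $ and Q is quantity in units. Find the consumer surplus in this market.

Consumer surplus = 3600

Inverting to quantity form: Qs = 2.5 + 2.5P.
The market clears where 214 - 2P = 2.5 + 2.5P. Rearranging, 4.5P = 211.5, hence P* = 47.
Substitute back: Q* = 214 - 2(47) = 120.
Demand choke price (Qd = 0): P = 214/2 = 107. Consumer surplus = ½ × (107 - 47) × 120 = 3600.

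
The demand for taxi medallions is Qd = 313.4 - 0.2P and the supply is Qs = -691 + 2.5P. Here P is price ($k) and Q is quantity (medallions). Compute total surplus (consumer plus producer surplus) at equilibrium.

Total surplus = 154226.7

At equilibrium Qd = Qs, so 313.4 - 0.2P = -691 + 2.5P; collecting terms, 1004.4 = 2.7P and P* = 372.
From the demand curve, Q* = 313.4 - 0.2(372) = 239.
Demand choke price = 1567; supply choke price = 276.4. CS = ½(1567 - 372)(239) = 142802.5; PS = ½(372 - 276.4)(239) = 11424.2. Total surplus = 154226.7.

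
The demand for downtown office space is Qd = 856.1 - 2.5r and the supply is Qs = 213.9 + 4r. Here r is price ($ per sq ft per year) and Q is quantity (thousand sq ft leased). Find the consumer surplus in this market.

At equilibrium Qd = Qs, so 856.1 - 2.5r = 213.9 + 4r; collecting terms, 642.2 = 6.5r and r* = 98.8.
Then Q* = 856.1 - 2.5(98.8) = 609.1.
Demand choke price (Qd = 0): r = 856.1/2.5 = 342.44. Consumer surplus = ½ × (342.44 - 98.8) × 609.1 = 74200.562.

Consumer surplus = 74200.562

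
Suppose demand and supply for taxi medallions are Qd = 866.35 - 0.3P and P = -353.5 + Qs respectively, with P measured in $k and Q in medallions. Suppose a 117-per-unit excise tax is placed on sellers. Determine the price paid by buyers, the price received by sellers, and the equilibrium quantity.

In direct form, Qs = 353.5 + P.
With a tax of 117 on sellers, they supply based on the net price P_s = P_b - 117, so Qs = 236.5 + P_b.
Market clearing requires 866.35 - 0.3P_b = 236.5 + P_b; hence 629.85 = 1.3P_b and P_b = 484.5.
Then P_s = 484.5 - 117 = 367.5 and Q = 866.35 - 0.3(484.5) = 721.

P_b = 484.5, P_s = 367.5, Q = 721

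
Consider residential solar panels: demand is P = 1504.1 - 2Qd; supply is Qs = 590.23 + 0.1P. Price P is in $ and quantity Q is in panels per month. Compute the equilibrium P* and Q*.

Rewriting in direct form: Qd = 752.05 - 0.5P.
Equating demand and supply, 752.05 - 0.5P = 590.23 + 0.1P gives 0.6P = 161.82, so P* = 269.7.
Then Q* = 752.05 - 0.5(269.7) = 617.2.

P* = 269.7, Q* = 617.2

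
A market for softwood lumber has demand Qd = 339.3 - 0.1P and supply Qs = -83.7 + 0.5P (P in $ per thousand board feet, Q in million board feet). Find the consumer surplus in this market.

Consumer surplus = 361267.2

Equating demand and supply, 339.3 - 0.1P = -83.7 + 0.5P gives 0.6P = 423, so P* = 705.
Plugging P* into demand: Q* = 339.3 - 0.1(705) = 268.8.
Demand choke price (Qd = 0): P = 339.3/0.1 = 3393. Consumer surplus = ½ × (3393 - 705) × 268.8 = 361267.2.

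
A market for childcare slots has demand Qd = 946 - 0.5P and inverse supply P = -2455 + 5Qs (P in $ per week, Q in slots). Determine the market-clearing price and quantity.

Inverting to quantity form: Qs = 491 + 0.2P.
Set Qd = Qs: 946 - 0.5P = 491 + 0.2P, so 455 = 0.7P and P* = 650.
Substitute back: Q* = 946 - 0.5(650) = 621.

P* = 650, Q* = 621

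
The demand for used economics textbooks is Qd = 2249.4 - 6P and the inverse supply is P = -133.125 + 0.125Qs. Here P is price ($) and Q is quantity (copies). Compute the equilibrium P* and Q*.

Solving each curve for Q: Qs = 1065 + 8P.
At equilibrium Qd = Qs, so 2249.4 - 6P = 1065 + 8P; collecting terms, 1184.4 = 14P and P* = 84.6.
Substitute back: Q* = 2249.4 - 6(84.6) = 1741.8.

P* = 84.6, Q* = 1741.8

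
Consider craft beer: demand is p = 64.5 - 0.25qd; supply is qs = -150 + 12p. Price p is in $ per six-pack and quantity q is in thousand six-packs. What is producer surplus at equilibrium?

Producer surplus = 1014

In direct form, qd = 258 - 4p.
Equating demand and supply, 258 - 4p = -150 + 12p gives 16p = 408, so p* = 25.5.
Substitute back: q* = 258 - 4(25.5) = 156.
Supply choke price (qs = 0): p = 12.5. Producer surplus = ½ × (25.5 - 12.5) × 156 = 1014.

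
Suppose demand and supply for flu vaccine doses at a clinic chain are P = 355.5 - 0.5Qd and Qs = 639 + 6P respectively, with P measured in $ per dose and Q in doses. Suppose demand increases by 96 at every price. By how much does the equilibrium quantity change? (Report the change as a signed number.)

Inverting to quantity form: Qd = 711 - 2P.
Set Qd = Qs: 711 - 2P = 639 + 6P, so 72 = 8P and P* = 9.
Then Q* = 711 - 2(9) = 693.
After the shift, demand is Qd = 807 - 2P.
New equilibrium: 168 = 8P, so P = 21 and Q = 765.
ΔQ = 765 - 693 = 72.

ΔQ = 72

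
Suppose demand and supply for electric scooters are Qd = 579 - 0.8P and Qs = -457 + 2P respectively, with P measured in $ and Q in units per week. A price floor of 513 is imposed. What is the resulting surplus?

With P fixed at 513, quantity demanded is 168.6 and quantity supplied is 569.
Surplus = Qs - Qd = 569 - 168.6 = 400.4.

Surplus = 400.4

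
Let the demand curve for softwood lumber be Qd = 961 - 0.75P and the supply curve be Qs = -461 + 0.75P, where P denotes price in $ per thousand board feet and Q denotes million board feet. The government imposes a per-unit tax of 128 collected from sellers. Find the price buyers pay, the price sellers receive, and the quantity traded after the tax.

With a tax of 128 on sellers, they supply based on the net price P_s = P_b - 128, so Qs = -557 + 0.75P_b.
Market clearing requires 961 - 0.75P_b = -557 + 0.75P_b; hence 1518 = 1.5P_b and P_b = 1012.
Then P_s = 1012 - 128 = 884 and Q = 961 - 0.75(1012) = 202.

P_b = 1012, P_s = 884, Q = 202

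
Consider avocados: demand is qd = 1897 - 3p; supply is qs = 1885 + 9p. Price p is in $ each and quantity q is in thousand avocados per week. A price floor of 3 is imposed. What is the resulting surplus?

Evaluating both curves at the floor price 3 gives qd = 1888, qs = 1912.
Surplus = qs - qd = 1912 - 1888 = 24.

Surplus = 24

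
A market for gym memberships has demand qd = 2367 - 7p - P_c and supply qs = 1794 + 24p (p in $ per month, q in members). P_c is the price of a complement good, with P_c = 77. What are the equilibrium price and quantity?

p* = 16, q* = 2178

With P_c = 77, demand is qd = 2290 - 7p.
At equilibrium qd = qs, so 2290 - 7p = 1794 + 24p; collecting terms, 496 = 31p and p* = 16.
Plugging p* into demand: q* = 2290 - 7(16) = 2178.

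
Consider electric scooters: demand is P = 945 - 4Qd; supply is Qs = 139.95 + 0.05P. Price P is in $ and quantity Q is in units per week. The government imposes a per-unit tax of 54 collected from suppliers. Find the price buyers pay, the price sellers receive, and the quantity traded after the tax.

Solving each curve for Q: Qd = 236.25 - 0.25P.
Suppliers keep P_s = P_b - 54 per unit, so supply in terms of the buyer price is Qs = 137.25 + 0.05P_b.
Set Qd = Qs: 236.25 - 0.25P_b = 137.25 + 0.05P_b, so 99 = 0.3P_b and P_b = 330.
So P_s = 276 and the quantity traded is Q = 236.25 - 0.25(330) = 153.75.

P_b = 330, P_s = 276, Q = 153.75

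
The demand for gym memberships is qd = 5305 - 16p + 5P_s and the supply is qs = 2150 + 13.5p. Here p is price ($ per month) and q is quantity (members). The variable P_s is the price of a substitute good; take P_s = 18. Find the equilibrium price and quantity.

With P_s = 18, demand is qd = 5395 - 16p.
Set qd = qs: 5395 - 16p = 2150 + 13.5p, so 3245 = 29.5p and p* = 110.
From the demand curve, q* = 5395 - 16(110) = 3635.

p* = 110, q* = 3635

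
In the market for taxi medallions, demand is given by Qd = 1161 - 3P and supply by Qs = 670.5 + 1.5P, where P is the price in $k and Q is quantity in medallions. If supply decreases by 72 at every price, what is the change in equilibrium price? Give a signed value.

The market clears where 1161 - 3P = 670.5 + 1.5P. Rearranging, 4.5P = 490.5, hence P* = 109.
Then Q* = 1161 - 3(109) = 834.
After the shift, supply is Qs = 598.5 + 1.5P.
New equilibrium: 562.5 = 4.5P, so P = 125 and Q = 786.
ΔP = 125 - 109 = 16.

ΔP = 16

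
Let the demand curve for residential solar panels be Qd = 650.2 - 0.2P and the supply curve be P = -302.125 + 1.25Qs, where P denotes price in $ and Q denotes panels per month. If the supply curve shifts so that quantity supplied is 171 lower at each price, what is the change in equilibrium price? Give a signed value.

Solving each curve for Q: Qs = 241.7 + 0.8P.
Set Qd = Qs: 650.2 - 0.2P = 241.7 + 0.8P, so 408.5 = P and P* = 408.5.
From the demand curve, Q* = 650.2 - 0.2(408.5) = 568.5.
After the shift, supply is Qs = 70.7 + 0.8P.
The new intersection has 579.5 = P, i.e. P = 579.5, Q = 534.3.
ΔP = 579.5 - 408.5 = 171.

ΔP = 171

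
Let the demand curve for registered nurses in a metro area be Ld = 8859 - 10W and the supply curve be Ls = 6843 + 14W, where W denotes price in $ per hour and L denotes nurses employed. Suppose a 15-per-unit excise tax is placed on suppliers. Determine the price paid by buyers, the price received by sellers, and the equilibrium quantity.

W_b = 92.75, W_s = 77.75, L = 7931.5

Suppliers keep W_s = W_b - 15 per unit, so supply in terms of the buyer price is Ls = 6633 + 14W_b.
Set Ld = Ls: 8859 - 10W_b = 6633 + 14W_b, so 2226 = 24W_b and W_b = 92.75.
So W_s = 77.75 and the quantity traded is L = 8859 - 10(92.75) = 7931.5.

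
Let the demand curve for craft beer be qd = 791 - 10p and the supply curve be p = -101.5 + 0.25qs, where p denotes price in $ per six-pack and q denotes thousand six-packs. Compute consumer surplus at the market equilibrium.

Consumer surplus = 13312.8

Inverting to quantity form: qs = 406 + 4p.
Set qd = qs: 791 - 10p = 406 + 4p, so 385 = 14p and p* = 27.5.
From the demand curve, q* = 791 - 10(27.5) = 516.
Demand choke price (qd = 0): p = 791/10 = 79.1. Consumer surplus = ½ × (79.1 - 27.5) × 516 = 13312.8.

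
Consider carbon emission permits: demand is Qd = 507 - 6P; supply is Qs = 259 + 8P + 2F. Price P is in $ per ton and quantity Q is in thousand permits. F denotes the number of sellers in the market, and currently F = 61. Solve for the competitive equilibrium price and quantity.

P* = 9, Q* = 453

With F = 61, supply is Qs = 381 + 8P.
Equating demand and supply, 507 - 6P = 381 + 8P gives 14P = 126, so P* = 9.
From the demand curve, Q* = 507 - 6(9) = 453.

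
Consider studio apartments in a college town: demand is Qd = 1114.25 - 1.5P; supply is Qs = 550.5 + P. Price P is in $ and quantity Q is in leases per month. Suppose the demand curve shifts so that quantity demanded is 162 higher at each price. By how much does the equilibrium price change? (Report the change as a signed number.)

ΔP = 64.8

At equilibrium Qd = Qs, so 1114.25 - 1.5P = 550.5 + P; collecting terms, 563.75 = 2.5P and P* = 225.5.
Plugging P* into demand: Q* = 1114.25 - 1.5(225.5) = 776.
After the shift, demand is Qd = 1276.25 - 1.5P.
New equilibrium: 725.75 = 2.5P, so P = 290.3 and Q = 840.8.
ΔP = 290.3 - 225.5 = 64.8.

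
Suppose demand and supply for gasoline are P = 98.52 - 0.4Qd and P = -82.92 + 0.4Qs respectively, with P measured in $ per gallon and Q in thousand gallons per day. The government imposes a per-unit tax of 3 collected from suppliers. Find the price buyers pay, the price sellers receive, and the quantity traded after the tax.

P_b = 9.3, P_s = 6.3, Q = 223.05

Inverting to quantity form: Qd = 246.3 - 2.5P and Qs = 207.3 + 2.5P.
Suppliers keep P_s = P_b - 3 per unit, so supply in terms of the buyer price is Qs = 199.8 + 2.5P_b.
Equate demand and the shifted supply: 246.3 - 2.5P_b = 199.8 + 2.5P_b, giving 5P_b = 46.5, so P_b = 9.3.
So P_s = 6.3 and the quantity traded is Q = 246.3 - 2.5(9.3) = 223.05.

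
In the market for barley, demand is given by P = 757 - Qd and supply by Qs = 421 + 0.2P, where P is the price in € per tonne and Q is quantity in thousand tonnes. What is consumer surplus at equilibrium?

Consumer surplus = 113764.5

In direct form, Qd = 757 - P.
Set Qd = Qs: 757 - P = 421 + 0.2P, so 336 = 1.2P and P* = 280.
From the demand curve, Q* = 757 - 280 = 477.
Demand choke price (Qd = 0): P = 757. Consumer surplus = ½ × (757 - 280) × 477 = 113764.5.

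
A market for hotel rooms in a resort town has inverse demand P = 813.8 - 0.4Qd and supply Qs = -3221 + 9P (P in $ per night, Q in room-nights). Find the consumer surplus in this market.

Consumer surplus = 159132.8

In direct form, Qd = 2034.5 - 2.5P.
At equilibrium Qd = Qs, so 2034.5 - 2.5P = -3221 + 9P; collecting terms, 5255.5 = 11.5P and P* = 457.
Then Q* = 2034.5 - 2.5(457) = 892.
Demand choke price (Qd = 0): P = 2034.5/2.5 = 813.8. Consumer surplus = ½ × (813.8 - 457) × 892 = 159132.8.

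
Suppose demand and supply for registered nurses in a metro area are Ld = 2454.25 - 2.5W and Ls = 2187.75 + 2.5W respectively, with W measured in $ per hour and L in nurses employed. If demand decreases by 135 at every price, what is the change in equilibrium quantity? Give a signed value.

ΔL = -67.5

Set Ld = Ls: 2454.25 - 2.5W = 2187.75 + 2.5W, so 266.5 = 5W and W* = 53.3.
Plugging W* into demand: L* = 2454.25 - 2.5(53.3) = 2321.
After the shift, demand is Ld = 2319.25 - 2.5W.
Re-solving, 5W = 131.5 gives W = 26.3 and L = 2253.5.
ΔL = 2253.5 - 2321 = -67.5.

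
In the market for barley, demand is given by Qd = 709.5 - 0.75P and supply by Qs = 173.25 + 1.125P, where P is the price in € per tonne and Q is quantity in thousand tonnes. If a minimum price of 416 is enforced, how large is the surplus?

Evaluating both curves at the floor price 416 gives Qd = 397.5, Qs = 641.25.
Surplus = Qs - Qd = 641.25 - 397.5 = 243.75.

Surplus = 243.75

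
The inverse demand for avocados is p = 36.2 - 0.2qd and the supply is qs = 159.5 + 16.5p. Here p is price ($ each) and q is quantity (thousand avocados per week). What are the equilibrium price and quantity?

In direct form, qd = 181 - 5p.
Set qd = qs: 181 - 5p = 159.5 + 16.5p, so 21.5 = 21.5p and p* = 1.
Then q* = 181 - 5(1) = 176.

p* = 1, q* = 176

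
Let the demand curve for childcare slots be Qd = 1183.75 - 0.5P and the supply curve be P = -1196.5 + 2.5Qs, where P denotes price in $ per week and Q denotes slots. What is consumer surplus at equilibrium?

Consumer surplus = 627264

Inverting to quantity form: Qs = 478.6 + 0.4P.
Set Qd = Qs: 1183.75 - 0.5P = 478.6 + 0.4P, so 705.15 = 0.9P and P* = 783.5.
Plugging P* into demand: Q* = 1183.75 - 0.5(783.5) = 792.
Demand choke price (Qd = 0): P = 1183.75/0.5 = 2367.5. Consumer surplus = ½ × (2367.5 - 783.5) × 792 = 627264.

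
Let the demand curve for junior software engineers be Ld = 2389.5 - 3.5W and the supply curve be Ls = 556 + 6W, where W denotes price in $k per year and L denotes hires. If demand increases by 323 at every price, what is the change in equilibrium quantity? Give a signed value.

The market clears where 2389.5 - 3.5W = 556 + 6W. Rearranging, 9.5W = 1833.5, hence W* = 193.
From the demand curve, L* = 2389.5 - 3.5(193) = 1714.
After the shift, demand is Ld = 2712.5 - 3.5W.
New equilibrium: 2156.5 = 9.5W, so W = 227 and L = 1918.
ΔL = 1918 - 1714 = 204.

ΔL = 204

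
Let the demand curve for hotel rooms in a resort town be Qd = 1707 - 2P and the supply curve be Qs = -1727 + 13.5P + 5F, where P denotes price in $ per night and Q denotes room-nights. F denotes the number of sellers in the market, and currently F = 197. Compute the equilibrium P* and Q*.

With F = 197, supply is Qs = -742 + 13.5P.
Equating demand and supply, 1707 - 2P = -742 + 13.5P gives 15.5P = 2449, so P* = 158.
Substitute back: Q* = 1707 - 2(158) = 1391.

P* = 158, Q* = 1391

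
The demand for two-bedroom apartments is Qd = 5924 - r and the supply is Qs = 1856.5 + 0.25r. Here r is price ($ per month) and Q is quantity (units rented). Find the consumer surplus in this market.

Consumer surplus = 3564450

Set Qd = Qs: 5924 - r = 1856.5 + 0.25r, so 4067.5 = 1.25r and r* = 3254.
From the demand curve, Q* = 5924 - 3254 = 2670.
Demand choke price (Qd = 0): r = 5924. Consumer surplus = ½ × (5924 - 3254) × 2670 = 3564450.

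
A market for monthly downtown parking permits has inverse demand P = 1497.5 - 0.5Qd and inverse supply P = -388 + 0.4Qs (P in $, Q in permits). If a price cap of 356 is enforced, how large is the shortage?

Shortage = 423

Rewriting in direct form: Qd = 2995 - 2P and Qs = 970 + 2.5P.
Evaluating both curves at the ceiling price 356 gives Qd = 2283, Qs = 1860.
Shortage = Qd - Qs = 2283 - 1860 = 423.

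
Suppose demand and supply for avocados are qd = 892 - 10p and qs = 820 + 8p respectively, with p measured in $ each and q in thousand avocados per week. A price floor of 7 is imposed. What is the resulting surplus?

With p fixed at 7, quantity demanded is 822 and quantity supplied is 876.
Surplus = qs - qd = 876 - 822 = 54.

Surplus = 54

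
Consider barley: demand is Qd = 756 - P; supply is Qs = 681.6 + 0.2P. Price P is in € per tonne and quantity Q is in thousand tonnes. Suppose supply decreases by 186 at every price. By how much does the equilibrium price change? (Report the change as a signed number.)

Equating demand and supply, 756 - P = 681.6 + 0.2P gives 1.2P = 74.4, so P* = 62.
Plugging P* into demand: Q* = 756 - 62 = 694.
After the shift, supply is Qs = 495.6 + 0.2P.
The new intersection has 260.4 = 1.2P, i.e. P = 217, Q = 539.
ΔP = 217 - 62 = 155.

ΔP = 155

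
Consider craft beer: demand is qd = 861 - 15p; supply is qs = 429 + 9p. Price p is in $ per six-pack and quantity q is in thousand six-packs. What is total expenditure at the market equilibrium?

Set qd = qs: 861 - 15p = 429 + 9p, so 432 = 24p and p* = 18.
Plugging p* into demand: q* = 861 - 15(18) = 591.
Total expenditure = p* × q* = 18 × 591 = 10638.

Total expenditure = 10638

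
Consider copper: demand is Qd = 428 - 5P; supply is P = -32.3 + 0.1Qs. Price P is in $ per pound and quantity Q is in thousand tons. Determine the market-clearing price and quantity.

Inverting to quantity form: Qs = 323 + 10P.
At equilibrium Qd = Qs, so 428 - 5P = 323 + 10P; collecting terms, 105 = 15P and P* = 7.
Then Q* = 428 - 5(7) = 393.

P* = 7, Q* = 393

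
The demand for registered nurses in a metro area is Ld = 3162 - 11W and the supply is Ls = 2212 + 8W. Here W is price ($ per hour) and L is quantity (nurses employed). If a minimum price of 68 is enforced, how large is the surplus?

At W = 68: Ld = 2414 and Ls = 2756.
Surplus = Ls - Ld = 2756 - 2414 = 342.

Surplus = 342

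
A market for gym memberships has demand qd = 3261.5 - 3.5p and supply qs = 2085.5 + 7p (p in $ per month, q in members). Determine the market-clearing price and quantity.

p* = 112, q* = 2869.5

Set qd = qs: 3261.5 - 3.5p = 2085.5 + 7p, so 1176 = 10.5p and p* = 112.
Then q* = 3261.5 - 3.5(112) = 2869.5.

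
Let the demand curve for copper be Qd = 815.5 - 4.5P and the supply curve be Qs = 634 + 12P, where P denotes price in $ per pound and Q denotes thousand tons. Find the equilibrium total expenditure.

The market clears where 815.5 - 4.5P = 634 + 12P. Rearranging, 16.5P = 181.5, hence P* = 11.
Plugging P* into demand: Q* = 815.5 - 4.5(11) = 766.
Total expenditure = P* × Q* = 11 × 766 = 8426.

Total expenditure = 8426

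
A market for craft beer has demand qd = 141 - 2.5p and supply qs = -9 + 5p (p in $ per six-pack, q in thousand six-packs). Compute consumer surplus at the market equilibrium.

Equating demand and supply, 141 - 2.5p = -9 + 5p gives 7.5p = 150, so p* = 20.
Substitute back: q* = 141 - 2.5(20) = 91.
Demand choke price (qd = 0): p = 141/2.5 = 56.4. Consumer surplus = ½ × (56.4 - 20) × 91 = 1656.2.

Consumer surplus = 1656.2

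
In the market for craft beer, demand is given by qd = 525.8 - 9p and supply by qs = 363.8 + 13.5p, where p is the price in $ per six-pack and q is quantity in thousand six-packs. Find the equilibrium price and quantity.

p* = 7.2, q* = 461

Equating demand and supply, 525.8 - 9p = 363.8 + 13.5p gives 22.5p = 162, so p* = 7.2.
From the demand curve, q* = 525.8 - 9(7.2) = 461.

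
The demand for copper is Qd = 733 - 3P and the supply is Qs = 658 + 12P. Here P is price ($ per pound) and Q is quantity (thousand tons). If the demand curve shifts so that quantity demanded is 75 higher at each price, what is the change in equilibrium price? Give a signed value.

Equating demand and supply, 733 - 3P = 658 + 12P gives 15P = 75, so P* = 5.
Then Q* = 733 - 3(5) = 718.
After the shift, demand is Qd = 808 - 3P.
Re-solving, 15P = 150 gives P = 10 and Q = 778.
ΔP = 10 - 5 = 5.

ΔP = 5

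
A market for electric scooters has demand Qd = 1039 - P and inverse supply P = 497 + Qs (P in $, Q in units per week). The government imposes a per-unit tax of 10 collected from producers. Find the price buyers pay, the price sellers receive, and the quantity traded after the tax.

P_b = 773, P_s = 763, Q = 266

Inverting to quantity form: Qs = -497 + P.
Producers keep P_s = P_b - 10 per unit, so supply in terms of the buyer price is Qs = -507 + P_b.
Set Qd = Qs: 1039 - P_b = -507 + P_b, so 1546 = 2P_b and P_b = 773.
So P_s = 763 and the quantity traded is Q = 1039 - 773 = 266.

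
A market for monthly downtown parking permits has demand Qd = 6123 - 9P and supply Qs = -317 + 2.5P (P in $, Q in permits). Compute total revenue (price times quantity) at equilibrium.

Total revenue = 606480

The market clears where 6123 - 9P = -317 + 2.5P. Rearranging, 11.5P = 6440, hence P* = 560.
Substitute back: Q* = 6123 - 9(560) = 1083.
Total revenue = P* × Q* = 560 × 1083 = 606480.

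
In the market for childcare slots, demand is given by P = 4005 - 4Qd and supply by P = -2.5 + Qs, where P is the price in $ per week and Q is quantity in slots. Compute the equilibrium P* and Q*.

P* = 799, Q* = 801.5

Inverting to quantity form: Qd = 1001.25 - 0.25P and Qs = 2.5 + P.
At equilibrium Qd = Qs, so 1001.25 - 0.25P = 2.5 + P; collecting terms, 998.75 = 1.25P and P* = 799.
Then Q* = 1001.25 - 0.25(799) = 801.5.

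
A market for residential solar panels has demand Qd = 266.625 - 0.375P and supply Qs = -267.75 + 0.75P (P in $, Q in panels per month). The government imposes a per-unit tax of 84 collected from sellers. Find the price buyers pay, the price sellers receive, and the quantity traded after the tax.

Sellers keep P_s = P_b - 84 per unit, so supply in terms of the buyer price is Qs = -330.75 + 0.75P_b.
Equate demand and the shifted supply: 266.625 - 0.375P_b = -330.75 + 0.75P_b, giving 1.125P_b = 597.375, so P_b = 531.
Then P_s = 531 - 84 = 447 and Q = 266.625 - 0.375(531) = 67.5.

P_b = 531, P_s = 447, Q = 67.5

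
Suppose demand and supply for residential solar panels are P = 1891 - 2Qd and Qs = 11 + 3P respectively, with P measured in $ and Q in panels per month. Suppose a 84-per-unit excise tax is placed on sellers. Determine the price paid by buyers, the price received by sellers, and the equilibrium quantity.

Rewriting in direct form: Qd = 945.5 - 0.5P.
The tax drives a wedge P_b - P_s = 84. Substituting P_s = P_b - 84 into supply: Qs = -241 + 3P_b.
Market clearing requires 945.5 - 0.5P_b = -241 + 3P_b; hence 1186.5 = 3.5P_b and P_b = 339.
Then P_s = 339 - 84 = 255 and Q = 945.5 - 0.5(339) = 776.

P_b = 339, P_s = 255, Q = 776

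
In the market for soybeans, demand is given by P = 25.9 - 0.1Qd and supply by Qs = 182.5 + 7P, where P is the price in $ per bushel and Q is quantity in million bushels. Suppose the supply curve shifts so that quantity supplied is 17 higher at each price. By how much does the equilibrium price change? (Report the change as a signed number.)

Rewriting in direct form: Qd = 259 - 10P.
The market clears where 259 - 10P = 182.5 + 7P. Rearranging, 17P = 76.5, hence P* = 4.5.
Plugging P* into demand: Q* = 259 - 10(4.5) = 214.
After the shift, supply is Qs = 199.5 + 7P.
New equilibrium: 59.5 = 17P, so P = 3.5 and Q = 224.
ΔP = 3.5 - 4.5 = -1.

ΔP = -1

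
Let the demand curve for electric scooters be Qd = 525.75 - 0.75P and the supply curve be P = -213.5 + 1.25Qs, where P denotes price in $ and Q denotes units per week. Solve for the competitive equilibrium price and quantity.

P* = 229, Q* = 354

In direct form, Qs = 170.8 + 0.8P.
Equating demand and supply, 525.75 - 0.75P = 170.8 + 0.8P gives 1.55P = 354.95, so P* = 229.
Then Q* = 525.75 - 0.75(229) = 354.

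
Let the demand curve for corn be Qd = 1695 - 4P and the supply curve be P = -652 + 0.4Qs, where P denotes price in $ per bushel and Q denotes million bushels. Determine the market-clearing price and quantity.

Inverting to quantity form: Qs = 1630 + 2.5P.
At equilibrium Qd = Qs, so 1695 - 4P = 1630 + 2.5P; collecting terms, 65 = 6.5P and P* = 10.
From the demand curve, Q* = 1695 - 4(10) = 1655.

P* = 10, Q* = 1655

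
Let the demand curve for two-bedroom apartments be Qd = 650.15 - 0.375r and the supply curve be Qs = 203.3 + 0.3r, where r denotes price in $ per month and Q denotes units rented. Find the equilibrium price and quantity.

r* = 662, Q* = 401.9

At equilibrium Qd = Qs, so 650.15 - 0.375r = 203.3 + 0.3r; collecting terms, 446.85 = 0.675r and r* = 662.
Substitute back: Q* = 650.15 - 0.375(662) = 401.9.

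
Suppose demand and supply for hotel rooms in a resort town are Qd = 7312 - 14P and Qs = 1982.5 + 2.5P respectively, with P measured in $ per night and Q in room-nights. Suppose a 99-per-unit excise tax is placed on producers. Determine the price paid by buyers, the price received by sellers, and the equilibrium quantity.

P_b = 338, P_s = 239, Q = 2580

Producers keep P_s = P_b - 99 per unit, so supply in terms of the buyer price is Qs = 1735 + 2.5P_b.
Market clearing requires 7312 - 14P_b = 1735 + 2.5P_b; hence 5577 = 16.5P_b and P_b = 338.
Then P_s = 338 - 99 = 239 and Q = 7312 - 14(338) = 2580.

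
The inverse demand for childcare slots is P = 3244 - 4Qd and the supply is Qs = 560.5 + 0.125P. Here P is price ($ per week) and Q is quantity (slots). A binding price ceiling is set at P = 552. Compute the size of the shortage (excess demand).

Solving each curve for Q: Qd = 811 - 0.25P.
At P = 552: Qd = 673 and Qs = 629.5.
Shortage = Qd - Qs = 673 - 629.5 = 43.5.

Shortage = 43.5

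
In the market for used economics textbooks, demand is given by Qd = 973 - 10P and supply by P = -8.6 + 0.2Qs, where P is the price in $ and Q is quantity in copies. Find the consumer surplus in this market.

In direct form, Qs = 43 + 5P.
Equating demand and supply, 973 - 10P = 43 + 5P gives 15P = 930, so P* = 62.
From the demand curve, Q* = 973 - 10(62) = 353.
Demand choke price (Qd = 0): P = 973/10 = 97.3. Consumer surplus = ½ × (97.3 - 62) × 353 = 6230.45.

Consumer surplus = 6230.45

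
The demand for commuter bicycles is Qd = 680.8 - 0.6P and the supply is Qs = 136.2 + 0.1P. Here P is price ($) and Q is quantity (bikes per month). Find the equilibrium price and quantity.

The market clears where 680.8 - 0.6P = 136.2 + 0.1P. Rearranging, 0.7P = 544.6, hence P* = 778.
From the demand curve, Q* = 680.8 - 0.6(778) = 214.

P* = 778, Q* = 214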